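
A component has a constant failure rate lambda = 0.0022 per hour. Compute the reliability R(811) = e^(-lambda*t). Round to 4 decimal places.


lambda = 0.0022
t = 811
lambda * t = 1.7842
R(t) = e^(-1.7842)
R(t) = 0.1679

0.1679


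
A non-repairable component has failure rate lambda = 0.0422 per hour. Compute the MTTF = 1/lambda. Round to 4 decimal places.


lambda = 0.0422
MTTF = 1 / 0.0422
MTTF = 23.6967

23.6967


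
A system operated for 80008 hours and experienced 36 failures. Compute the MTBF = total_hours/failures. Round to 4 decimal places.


total_hours = 80008
failures = 36
MTBF = 80008 / 36
MTBF = 2222.4444

2222.4444


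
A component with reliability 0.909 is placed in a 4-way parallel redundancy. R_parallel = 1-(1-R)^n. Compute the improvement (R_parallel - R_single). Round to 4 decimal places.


R_single = 0.909, n = 4
1 - R_single = 0.091
(1 - R_single)^n = 0.091^4 = 0.0001
R_parallel = 1 - 0.0001 = 0.9999
Improvement = 0.9999 - 0.909
Improvement = 0.0909

0.0909


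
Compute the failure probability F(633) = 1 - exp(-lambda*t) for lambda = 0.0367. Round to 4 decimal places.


lambda = 0.0367, t = 633
lambda * t = 23.2311
exp(-23.2311) = 0.0
F(t) = 1 - 0.0
F(t) = 1.0

1.0


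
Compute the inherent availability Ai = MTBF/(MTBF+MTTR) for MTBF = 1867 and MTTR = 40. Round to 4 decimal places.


MTBF = 1867
MTTR = 40
MTBF + MTTR = 1907
Ai = 1867 / 1907
Ai = 0.979

0.979


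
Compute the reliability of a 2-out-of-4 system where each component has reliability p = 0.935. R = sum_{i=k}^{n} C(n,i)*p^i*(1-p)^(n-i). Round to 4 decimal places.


k = 2, n = 4, p = 0.935
i=2: C(4,2)=6 * 0.935^2 * 0.065^2 = 0.0222
i=3: C(4,3)=4 * 0.935^3 * 0.065^1 = 0.2125
i=4: C(4,4)=1 * 0.935^4 * 0.065^0 = 0.7643
R = sum of terms = 0.999

0.999


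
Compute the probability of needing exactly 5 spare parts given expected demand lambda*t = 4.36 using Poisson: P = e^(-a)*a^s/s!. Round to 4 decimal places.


a = 4.36, s = 5
e^(-a) = e^(-4.36) = 0.0128
a^s = 4.36^5 = 1575.5509
s! = 120
P = 0.0128 * 1575.5509 / 120
P = 0.1678

0.1678


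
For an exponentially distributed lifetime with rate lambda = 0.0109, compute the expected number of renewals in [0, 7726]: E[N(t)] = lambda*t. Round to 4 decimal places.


lambda = 0.0109
t = 7726
E[N(t)] = lambda * t
E[N(t)] = 0.0109 * 7726
E[N(t)] = 84.2134

84.2134


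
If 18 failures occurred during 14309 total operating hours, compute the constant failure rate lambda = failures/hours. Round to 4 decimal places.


failures = 18
total_hours = 14309
lambda = 18 / 14309
lambda = 0.0013

0.0013


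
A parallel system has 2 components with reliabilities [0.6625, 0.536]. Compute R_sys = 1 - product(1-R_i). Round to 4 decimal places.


Components: [0.6625, 0.536]
(1 - 0.6625) = 0.3375, running product = 0.3375
(1 - 0.536) = 0.464, running product = 0.1566
Product of (1-R_i) = 0.1566
R_sys = 1 - 0.1566 = 0.8434

0.8434


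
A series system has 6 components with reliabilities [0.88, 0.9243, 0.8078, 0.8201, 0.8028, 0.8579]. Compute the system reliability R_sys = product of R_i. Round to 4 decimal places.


Components: [0.88, 0.9243, 0.8078, 0.8201, 0.8028, 0.8579]
After component 1 (R=0.88): product = 0.88
After component 2 (R=0.9243): product = 0.8134
After component 3 (R=0.8078): product = 0.6571
After component 4 (R=0.8201): product = 0.5388
After component 5 (R=0.8028): product = 0.4326
After component 6 (R=0.8579): product = 0.3711
R_sys = 0.3711

0.3711


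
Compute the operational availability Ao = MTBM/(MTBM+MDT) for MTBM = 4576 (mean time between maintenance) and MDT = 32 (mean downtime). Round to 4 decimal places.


MTBM = 4576
MDT = 32
MTBM + MDT = 4608
Ao = 4576 / 4608
Ao = 0.9931

0.9931


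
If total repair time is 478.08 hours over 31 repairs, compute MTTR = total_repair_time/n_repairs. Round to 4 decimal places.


total_repair_time = 478.08
n_repairs = 31
MTTR = 478.08 / 31
MTTR = 15.4219

15.4219


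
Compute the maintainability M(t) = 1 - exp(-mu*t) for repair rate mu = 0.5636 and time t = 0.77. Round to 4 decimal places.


mu = 0.5636, t = 0.77
mu * t = 0.5636 * 0.77 = 0.434
exp(-0.434) = 0.6479
M(t) = 1 - 0.6479
M(t) = 0.3521

0.3521


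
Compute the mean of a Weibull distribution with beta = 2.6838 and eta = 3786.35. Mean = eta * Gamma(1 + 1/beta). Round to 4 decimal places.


beta = 2.6838, eta = 3786.35
1/beta = 0.3726
1 + 1/beta = 1.3726
Gamma(1.3726) = 0.8891
Mean = 3786.35 * 0.8891
Mean = 3366.4518

3366.4518


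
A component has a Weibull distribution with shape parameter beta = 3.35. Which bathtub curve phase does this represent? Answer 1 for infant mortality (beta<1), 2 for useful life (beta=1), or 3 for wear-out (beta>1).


beta = 3.35
Compare beta to 1:
beta < 1 => infant mortality (phase 1)
beta = 1 => useful life (phase 2)
beta > 1 => wear-out (phase 3)
Since beta = 3.35, this is wear-out (increasing failure rate)
Phase = 3

3


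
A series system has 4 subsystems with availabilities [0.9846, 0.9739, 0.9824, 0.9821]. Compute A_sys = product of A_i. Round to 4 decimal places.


Subsystems: [0.9846, 0.9739, 0.9824, 0.9821]
After subsystem 1 (A=0.9846): product = 0.9846
After subsystem 2 (A=0.9739): product = 0.9589
After subsystem 3 (A=0.9824): product = 0.942
After subsystem 4 (A=0.9821): product = 0.9252
A_sys = 0.9252

0.9252


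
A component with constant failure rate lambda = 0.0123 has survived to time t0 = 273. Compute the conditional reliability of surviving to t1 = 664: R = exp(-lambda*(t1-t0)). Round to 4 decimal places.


lambda = 0.0123
t0 = 273, t1 = 664
t1 - t0 = 391
lambda * (t1-t0) = 0.0123 * 391 = 4.8093
R = exp(-4.8093)
R = 0.0082

0.0082


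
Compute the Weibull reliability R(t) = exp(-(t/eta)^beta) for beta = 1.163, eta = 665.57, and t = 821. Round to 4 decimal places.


beta = 1.163, eta = 665.57, t = 821
t/eta = 821 / 665.57 = 1.2335
(t/eta)^beta = 1.2335^1.163 = 1.2765
R(t) = exp(-1.2765)
R(t) = 0.279

0.279


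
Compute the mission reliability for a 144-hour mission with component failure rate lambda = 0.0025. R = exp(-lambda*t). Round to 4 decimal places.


lambda = 0.0025
mission_time = 144
lambda * t = 0.0025 * 144 = 0.36
R = exp(-0.36)
R = 0.6977

0.6977


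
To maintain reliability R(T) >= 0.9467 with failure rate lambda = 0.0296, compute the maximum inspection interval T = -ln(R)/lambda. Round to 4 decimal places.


R_target = 0.9467
lambda = 0.0296
-ln(0.9467) = 0.0548
T = 0.0548 / 0.0296
T = 1.8504

1.8504


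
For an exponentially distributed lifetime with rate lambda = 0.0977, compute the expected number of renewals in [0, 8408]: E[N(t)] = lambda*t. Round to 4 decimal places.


lambda = 0.0977
t = 8408
E[N(t)] = lambda * t
E[N(t)] = 0.0977 * 8408
E[N(t)] = 821.4616

821.4616


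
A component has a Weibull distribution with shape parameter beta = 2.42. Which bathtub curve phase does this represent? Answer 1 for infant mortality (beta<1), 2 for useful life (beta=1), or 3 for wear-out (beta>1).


beta = 2.42
Compare beta to 1:
beta < 1 => infant mortality (phase 1)
beta = 1 => useful life (phase 2)
beta > 1 => wear-out (phase 3)
Since beta = 2.42, this is wear-out (increasing failure rate)
Phase = 3

3


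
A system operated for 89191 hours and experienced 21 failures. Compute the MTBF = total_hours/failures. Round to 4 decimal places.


total_hours = 89191
failures = 21
MTBF = 89191 / 21
MTBF = 4247.1905

4247.1905


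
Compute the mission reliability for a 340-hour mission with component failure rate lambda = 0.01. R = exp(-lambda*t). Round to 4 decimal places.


lambda = 0.01
mission_time = 340
lambda * t = 0.01 * 340 = 3.4
R = exp(-3.4)
R = 0.0334

0.0334


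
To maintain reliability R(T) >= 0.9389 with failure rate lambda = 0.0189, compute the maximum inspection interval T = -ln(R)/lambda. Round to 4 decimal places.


R_target = 0.9389
lambda = 0.0189
-ln(0.9389) = 0.063
T = 0.063 / 0.0189
T = 3.3358

3.3358


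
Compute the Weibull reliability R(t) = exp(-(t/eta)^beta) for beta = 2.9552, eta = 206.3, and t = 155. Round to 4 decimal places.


beta = 2.9552, eta = 206.3, t = 155
t/eta = 155 / 206.3 = 0.7513
(t/eta)^beta = 0.7513^2.9552 = 0.4296
R(t) = exp(-0.4296)
R(t) = 0.6508

0.6508


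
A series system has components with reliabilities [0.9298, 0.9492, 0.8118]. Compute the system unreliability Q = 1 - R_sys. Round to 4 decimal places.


Components: [0.9298, 0.9492, 0.8118]
After component 1: product = 0.9298
After component 2: product = 0.8826
After component 3: product = 0.7165
R_sys = 0.7165
Q = 1 - 0.7165 = 0.2835

0.2835


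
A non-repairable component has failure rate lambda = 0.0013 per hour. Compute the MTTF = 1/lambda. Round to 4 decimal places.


lambda = 0.0013
MTTF = 1 / 0.0013
MTTF = 769.2308

769.2308


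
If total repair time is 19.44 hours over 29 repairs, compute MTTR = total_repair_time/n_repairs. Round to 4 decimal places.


total_repair_time = 19.44
n_repairs = 29
MTTR = 19.44 / 29
MTTR = 0.6703

0.6703


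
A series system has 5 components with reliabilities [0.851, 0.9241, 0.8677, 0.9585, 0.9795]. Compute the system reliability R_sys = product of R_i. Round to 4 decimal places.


Components: [0.851, 0.9241, 0.8677, 0.9585, 0.9795]
After component 1 (R=0.851): product = 0.851
After component 2 (R=0.9241): product = 0.7864
After component 3 (R=0.8677): product = 0.6824
After component 4 (R=0.9585): product = 0.654
After component 5 (R=0.9795): product = 0.6406
R_sys = 0.6406

0.6406


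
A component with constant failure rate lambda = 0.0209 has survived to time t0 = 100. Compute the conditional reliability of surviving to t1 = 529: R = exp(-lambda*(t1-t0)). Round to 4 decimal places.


lambda = 0.0209
t0 = 100, t1 = 529
t1 - t0 = 429
lambda * (t1-t0) = 0.0209 * 429 = 8.9661
R = exp(-8.9661)
R = 0.0001

0.0001


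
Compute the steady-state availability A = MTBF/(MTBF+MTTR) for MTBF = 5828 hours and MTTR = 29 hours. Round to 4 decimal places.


MTBF = 5828
MTTR = 29
MTBF + MTTR = 5857
A = 5828 / 5857
A = 0.995

0.995


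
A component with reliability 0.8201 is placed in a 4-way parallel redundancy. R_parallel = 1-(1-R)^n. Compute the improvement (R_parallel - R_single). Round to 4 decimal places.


R_single = 0.8201, n = 4
1 - R_single = 0.1799
(1 - R_single)^n = 0.1799^4 = 0.001
R_parallel = 1 - 0.001 = 0.999
Improvement = 0.999 - 0.8201
Improvement = 0.1789

0.1789


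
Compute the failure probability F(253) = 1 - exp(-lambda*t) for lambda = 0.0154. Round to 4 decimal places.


lambda = 0.0154, t = 253
lambda * t = 3.8962
exp(-3.8962) = 0.0203
F(t) = 1 - 0.0203
F(t) = 0.9797

0.9797


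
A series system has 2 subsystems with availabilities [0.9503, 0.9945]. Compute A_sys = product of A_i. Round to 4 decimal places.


Subsystems: [0.9503, 0.9945]
After subsystem 1 (A=0.9503): product = 0.9503
After subsystem 2 (A=0.9945): product = 0.9451
A_sys = 0.9451

0.9451


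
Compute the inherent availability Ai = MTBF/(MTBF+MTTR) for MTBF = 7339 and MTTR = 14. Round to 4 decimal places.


MTBF = 7339
MTTR = 14
MTBF + MTTR = 7353
Ai = 7339 / 7353
Ai = 0.9981

0.9981


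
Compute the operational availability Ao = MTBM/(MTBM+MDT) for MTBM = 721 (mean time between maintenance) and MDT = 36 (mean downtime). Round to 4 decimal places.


MTBM = 721
MDT = 36
MTBM + MDT = 757
Ao = 721 / 757
Ao = 0.9524

0.9524


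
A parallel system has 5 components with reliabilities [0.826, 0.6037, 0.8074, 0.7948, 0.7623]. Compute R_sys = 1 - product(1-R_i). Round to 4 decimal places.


Components: [0.826, 0.6037, 0.8074, 0.7948, 0.7623]
(1 - 0.826) = 0.174, running product = 0.174
(1 - 0.6037) = 0.3963, running product = 0.069
(1 - 0.8074) = 0.1926, running product = 0.0133
(1 - 0.7948) = 0.2052, running product = 0.0027
(1 - 0.7623) = 0.2377, running product = 0.0006
Product of (1-R_i) = 0.0006
R_sys = 1 - 0.0006 = 0.9994

0.9994


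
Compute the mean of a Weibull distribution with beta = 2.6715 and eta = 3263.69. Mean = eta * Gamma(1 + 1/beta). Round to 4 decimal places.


beta = 2.6715, eta = 3263.69
1/beta = 0.3743
1 + 1/beta = 1.3743
Gamma(1.3743) = 0.889
Mean = 3263.69 * 0.889
Mean = 2901.3109

2901.3109


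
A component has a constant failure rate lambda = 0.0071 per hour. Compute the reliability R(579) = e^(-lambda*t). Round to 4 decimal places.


lambda = 0.0071
t = 579
lambda * t = 4.1109
R(t) = e^(-4.1109)
R(t) = 0.0164

0.0164


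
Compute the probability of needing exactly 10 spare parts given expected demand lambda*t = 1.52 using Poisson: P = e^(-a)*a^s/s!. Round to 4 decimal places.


a = 1.52, s = 10
e^(-a) = e^(-1.52) = 0.2187
a^s = 1.52^10 = 65.8318
s! = 3628800
P = 0.2187 * 65.8318 / 3628800
P = 0.0

0.0


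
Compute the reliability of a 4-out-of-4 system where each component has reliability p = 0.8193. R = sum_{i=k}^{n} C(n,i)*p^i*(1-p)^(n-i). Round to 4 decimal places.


k = 4, n = 4, p = 0.8193
i=4: C(4,4)=1 * 0.8193^4 * 0.1807^0 = 0.4506
R = sum of terms = 0.4506

0.4506


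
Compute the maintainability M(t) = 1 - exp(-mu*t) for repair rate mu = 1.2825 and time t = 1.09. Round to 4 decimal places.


mu = 1.2825, t = 1.09
mu * t = 1.2825 * 1.09 = 1.3979
exp(-1.3979) = 0.2471
M(t) = 1 - 0.2471
M(t) = 0.7529

0.7529


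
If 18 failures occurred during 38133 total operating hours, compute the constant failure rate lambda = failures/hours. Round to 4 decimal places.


failures = 18
total_hours = 38133
lambda = 18 / 38133
lambda = 0.0005

0.0005


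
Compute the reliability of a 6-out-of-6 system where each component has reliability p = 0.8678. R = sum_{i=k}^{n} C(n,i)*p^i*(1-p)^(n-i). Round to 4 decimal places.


k = 6, n = 6, p = 0.8678
i=6: C(6,6)=1 * 0.8678^6 * 0.1322^0 = 0.4271
R = sum of terms = 0.4271

0.4271


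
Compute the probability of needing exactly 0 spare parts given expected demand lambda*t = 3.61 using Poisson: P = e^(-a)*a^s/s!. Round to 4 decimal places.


a = 3.61, s = 0
e^(-a) = e^(-3.61) = 0.0271
a^s = 3.61^0 = 1.0
s! = 1
P = 0.0271 * 1.0 / 1
P = 0.0271

0.0271


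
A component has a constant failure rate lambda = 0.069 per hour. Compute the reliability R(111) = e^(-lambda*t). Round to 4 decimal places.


lambda = 0.069
t = 111
lambda * t = 7.659
R(t) = e^(-7.659)
R(t) = 0.0005

0.0005


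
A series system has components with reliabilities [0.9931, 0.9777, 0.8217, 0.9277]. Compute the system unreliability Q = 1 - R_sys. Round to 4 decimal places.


Components: [0.9931, 0.9777, 0.8217, 0.9277]
After component 1: product = 0.9931
After component 2: product = 0.971
After component 3: product = 0.7978
After component 4: product = 0.7401
R_sys = 0.7401
Q = 1 - 0.7401 = 0.2599

0.2599


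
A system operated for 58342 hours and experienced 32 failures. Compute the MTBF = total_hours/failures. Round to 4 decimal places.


total_hours = 58342
failures = 32
MTBF = 58342 / 32
MTBF = 1823.1875

1823.1875


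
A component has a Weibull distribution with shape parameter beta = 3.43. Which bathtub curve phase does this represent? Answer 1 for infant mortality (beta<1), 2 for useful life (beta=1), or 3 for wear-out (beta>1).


beta = 3.43
Compare beta to 1:
beta < 1 => infant mortality (phase 1)
beta = 1 => useful life (phase 2)
beta > 1 => wear-out (phase 3)
Since beta = 3.43, this is wear-out (increasing failure rate)
Phase = 3

3


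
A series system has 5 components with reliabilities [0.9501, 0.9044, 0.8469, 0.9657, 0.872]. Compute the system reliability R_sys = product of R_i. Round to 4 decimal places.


Components: [0.9501, 0.9044, 0.8469, 0.9657, 0.872]
After component 1 (R=0.9501): product = 0.9501
After component 2 (R=0.9044): product = 0.8593
After component 3 (R=0.8469): product = 0.7277
After component 4 (R=0.9657): product = 0.7028
After component 5 (R=0.872): product = 0.6128
R_sys = 0.6128

0.6128


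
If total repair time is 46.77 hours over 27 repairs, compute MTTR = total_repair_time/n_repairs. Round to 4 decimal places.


total_repair_time = 46.77
n_repairs = 27
MTTR = 46.77 / 27
MTTR = 1.7322

1.7322


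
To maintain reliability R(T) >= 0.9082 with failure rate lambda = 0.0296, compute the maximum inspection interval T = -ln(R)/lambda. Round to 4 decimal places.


R_target = 0.9082
lambda = 0.0296
-ln(0.9082) = 0.0963
T = 0.0963 / 0.0296
T = 3.2531

3.2531


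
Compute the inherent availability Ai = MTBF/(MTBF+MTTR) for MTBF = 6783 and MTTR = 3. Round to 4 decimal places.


MTBF = 6783
MTTR = 3
MTBF + MTTR = 6786
Ai = 6783 / 6786
Ai = 0.9996

0.9996


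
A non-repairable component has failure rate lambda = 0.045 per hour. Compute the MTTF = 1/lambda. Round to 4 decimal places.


lambda = 0.045
MTTF = 1 / 0.045
MTTF = 22.2222

22.2222


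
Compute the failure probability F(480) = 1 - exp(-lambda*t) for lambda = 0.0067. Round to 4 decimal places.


lambda = 0.0067, t = 480
lambda * t = 3.216
exp(-3.216) = 0.0401
F(t) = 1 - 0.0401
F(t) = 0.9599

0.9599


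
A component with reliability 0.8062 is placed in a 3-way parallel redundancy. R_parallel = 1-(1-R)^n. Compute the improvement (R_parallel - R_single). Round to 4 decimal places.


R_single = 0.8062, n = 3
1 - R_single = 0.1938
(1 - R_single)^n = 0.1938^3 = 0.0073
R_parallel = 1 - 0.0073 = 0.9927
Improvement = 0.9927 - 0.8062
Improvement = 0.1865

0.1865


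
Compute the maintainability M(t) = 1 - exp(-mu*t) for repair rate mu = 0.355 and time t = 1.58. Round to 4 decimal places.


mu = 0.355, t = 1.58
mu * t = 0.355 * 1.58 = 0.5609
exp(-0.5609) = 0.5707
M(t) = 1 - 0.5707
M(t) = 0.4293

0.4293


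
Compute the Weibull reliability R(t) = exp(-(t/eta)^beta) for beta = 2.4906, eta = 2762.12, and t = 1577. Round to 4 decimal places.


beta = 2.4906, eta = 2762.12, t = 1577
t/eta = 1577 / 2762.12 = 0.5709
(t/eta)^beta = 0.5709^2.4906 = 0.2476
R(t) = exp(-0.2476)
R(t) = 0.7807

0.7807


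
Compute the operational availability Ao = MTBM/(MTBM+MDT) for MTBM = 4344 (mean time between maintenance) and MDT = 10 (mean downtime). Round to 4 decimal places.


MTBM = 4344
MDT = 10
MTBM + MDT = 4354
Ao = 4344 / 4354
Ao = 0.9977

0.9977


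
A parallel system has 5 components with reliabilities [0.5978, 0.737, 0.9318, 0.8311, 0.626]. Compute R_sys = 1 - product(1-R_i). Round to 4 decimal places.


Components: [0.5978, 0.737, 0.9318, 0.8311, 0.626]
(1 - 0.5978) = 0.4022, running product = 0.4022
(1 - 0.737) = 0.263, running product = 0.1058
(1 - 0.9318) = 0.0682, running product = 0.0072
(1 - 0.8311) = 0.1689, running product = 0.0012
(1 - 0.626) = 0.374, running product = 0.0005
Product of (1-R_i) = 0.0005
R_sys = 1 - 0.0005 = 0.9995

0.9995


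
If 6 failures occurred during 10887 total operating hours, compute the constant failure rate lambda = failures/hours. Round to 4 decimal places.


failures = 6
total_hours = 10887
lambda = 6 / 10887
lambda = 0.0006

0.0006


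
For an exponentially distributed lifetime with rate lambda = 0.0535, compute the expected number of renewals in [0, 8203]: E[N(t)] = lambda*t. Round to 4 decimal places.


lambda = 0.0535
t = 8203
E[N(t)] = lambda * t
E[N(t)] = 0.0535 * 8203
E[N(t)] = 438.8605

438.8605


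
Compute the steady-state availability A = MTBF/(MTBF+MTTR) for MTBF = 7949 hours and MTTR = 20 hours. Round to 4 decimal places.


MTBF = 7949
MTTR = 20
MTBF + MTTR = 7969
A = 7949 / 7969
A = 0.9975

0.9975


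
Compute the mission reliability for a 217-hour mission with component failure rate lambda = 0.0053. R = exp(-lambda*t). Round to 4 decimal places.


lambda = 0.0053
mission_time = 217
lambda * t = 0.0053 * 217 = 1.1501
R = exp(-1.1501)
R = 0.3166

0.3166


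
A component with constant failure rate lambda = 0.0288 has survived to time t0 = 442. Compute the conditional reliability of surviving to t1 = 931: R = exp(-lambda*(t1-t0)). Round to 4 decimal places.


lambda = 0.0288
t0 = 442, t1 = 931
t1 - t0 = 489
lambda * (t1-t0) = 0.0288 * 489 = 14.0832
R = exp(-14.0832)
R = 0.0

0.0


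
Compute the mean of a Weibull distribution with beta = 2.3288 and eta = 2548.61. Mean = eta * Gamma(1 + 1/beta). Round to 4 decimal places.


beta = 2.3288, eta = 2548.61
1/beta = 0.4294
1 + 1/beta = 1.4294
Gamma(1.4294) = 0.8861
Mean = 2548.61 * 0.8861
Mean = 2258.2029

2258.2029


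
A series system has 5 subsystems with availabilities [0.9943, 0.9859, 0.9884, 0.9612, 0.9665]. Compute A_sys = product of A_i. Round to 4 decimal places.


Subsystems: [0.9943, 0.9859, 0.9884, 0.9612, 0.9665]
After subsystem 1 (A=0.9943): product = 0.9943
After subsystem 2 (A=0.9859): product = 0.9803
After subsystem 3 (A=0.9884): product = 0.9689
After subsystem 4 (A=0.9612): product = 0.9313
After subsystem 5 (A=0.9665): product = 0.9001
A_sys = 0.9001

0.9001


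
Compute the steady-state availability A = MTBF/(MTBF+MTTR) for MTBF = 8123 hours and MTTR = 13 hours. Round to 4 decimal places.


MTBF = 8123
MTTR = 13
MTBF + MTTR = 8136
A = 8123 / 8136
A = 0.9984

0.9984


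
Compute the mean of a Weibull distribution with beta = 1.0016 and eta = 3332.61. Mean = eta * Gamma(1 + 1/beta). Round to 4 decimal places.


beta = 1.0016, eta = 3332.61
1/beta = 0.9984
1 + 1/beta = 1.9984
Gamma(1.9984) = 0.9993
Mean = 3332.61 * 0.9993
Mean = 3330.3627

3330.3627


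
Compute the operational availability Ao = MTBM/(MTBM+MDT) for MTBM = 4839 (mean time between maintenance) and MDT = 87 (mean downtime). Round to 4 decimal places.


MTBM = 4839
MDT = 87
MTBM + MDT = 4926
Ao = 4839 / 4926
Ao = 0.9823

0.9823


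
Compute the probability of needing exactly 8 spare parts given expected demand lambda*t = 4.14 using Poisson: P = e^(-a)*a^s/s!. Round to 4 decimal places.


a = 4.14, s = 8
e^(-a) = e^(-4.14) = 0.0159
a^s = 4.14^8 = 86298.397
s! = 40320
P = 0.0159 * 86298.397 / 40320
P = 0.0341

0.0341


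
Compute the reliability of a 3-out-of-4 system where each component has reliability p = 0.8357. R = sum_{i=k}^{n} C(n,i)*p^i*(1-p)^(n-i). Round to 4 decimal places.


k = 3, n = 4, p = 0.8357
i=3: C(4,3)=4 * 0.8357^3 * 0.1643^1 = 0.3836
i=4: C(4,4)=1 * 0.8357^4 * 0.1643^0 = 0.4878
R = sum of terms = 0.8713

0.8713


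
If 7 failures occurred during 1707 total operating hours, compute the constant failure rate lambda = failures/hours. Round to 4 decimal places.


failures = 7
total_hours = 1707
lambda = 7 / 1707
lambda = 0.0041

0.0041


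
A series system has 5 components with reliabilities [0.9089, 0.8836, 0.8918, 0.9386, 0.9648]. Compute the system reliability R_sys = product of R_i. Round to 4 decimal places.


Components: [0.9089, 0.8836, 0.8918, 0.9386, 0.9648]
After component 1 (R=0.9089): product = 0.9089
After component 2 (R=0.8836): product = 0.8031
After component 3 (R=0.8918): product = 0.7162
After component 4 (R=0.9386): product = 0.6722
After component 5 (R=0.9648): product = 0.6486
R_sys = 0.6486

0.6486


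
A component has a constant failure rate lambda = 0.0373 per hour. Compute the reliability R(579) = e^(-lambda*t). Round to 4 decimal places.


lambda = 0.0373
t = 579
lambda * t = 21.5967
R(t) = e^(-21.5967)
R(t) = 0.0

0.0


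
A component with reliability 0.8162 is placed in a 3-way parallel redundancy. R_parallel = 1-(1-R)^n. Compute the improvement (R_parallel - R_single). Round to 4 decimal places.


R_single = 0.8162, n = 3
1 - R_single = 0.1838
(1 - R_single)^n = 0.1838^3 = 0.0062
R_parallel = 1 - 0.0062 = 0.9938
Improvement = 0.9938 - 0.8162
Improvement = 0.1776

0.1776


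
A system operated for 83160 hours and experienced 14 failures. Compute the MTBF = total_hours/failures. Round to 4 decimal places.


total_hours = 83160
failures = 14
MTBF = 83160 / 14
MTBF = 5940.0

5940.0


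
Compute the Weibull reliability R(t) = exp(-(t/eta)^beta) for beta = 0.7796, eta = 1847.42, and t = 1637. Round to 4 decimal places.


beta = 0.7796, eta = 1847.42, t = 1637
t/eta = 1637 / 1847.42 = 0.8861
(t/eta)^beta = 0.8861^0.7796 = 0.91
R(t) = exp(-0.91)
R(t) = 0.4025

0.4025


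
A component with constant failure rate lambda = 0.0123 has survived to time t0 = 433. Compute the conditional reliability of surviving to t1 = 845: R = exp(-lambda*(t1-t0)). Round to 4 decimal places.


lambda = 0.0123
t0 = 433, t1 = 845
t1 - t0 = 412
lambda * (t1-t0) = 0.0123 * 412 = 5.0676
R = exp(-5.0676)
R = 0.0063

0.0063


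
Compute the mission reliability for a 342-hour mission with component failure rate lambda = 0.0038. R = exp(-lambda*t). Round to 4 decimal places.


lambda = 0.0038
mission_time = 342
lambda * t = 0.0038 * 342 = 1.2996
R = exp(-1.2996)
R = 0.2726

0.2726


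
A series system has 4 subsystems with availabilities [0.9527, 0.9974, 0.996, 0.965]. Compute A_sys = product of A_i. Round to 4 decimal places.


Subsystems: [0.9527, 0.9974, 0.996, 0.965]
After subsystem 1 (A=0.9527): product = 0.9527
After subsystem 2 (A=0.9974): product = 0.9502
After subsystem 3 (A=0.996): product = 0.9464
After subsystem 4 (A=0.965): product = 0.9133
A_sys = 0.9133

0.9133


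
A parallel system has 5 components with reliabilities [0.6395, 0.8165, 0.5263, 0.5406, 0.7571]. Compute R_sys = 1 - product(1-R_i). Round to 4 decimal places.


Components: [0.6395, 0.8165, 0.5263, 0.5406, 0.7571]
(1 - 0.6395) = 0.3605, running product = 0.3605
(1 - 0.8165) = 0.1835, running product = 0.0662
(1 - 0.5263) = 0.4737, running product = 0.0313
(1 - 0.5406) = 0.4594, running product = 0.0144
(1 - 0.7571) = 0.2429, running product = 0.0035
Product of (1-R_i) = 0.0035
R_sys = 1 - 0.0035 = 0.9965

0.9965


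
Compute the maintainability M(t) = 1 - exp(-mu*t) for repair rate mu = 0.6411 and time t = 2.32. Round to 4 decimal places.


mu = 0.6411, t = 2.32
mu * t = 0.6411 * 2.32 = 1.4874
exp(-1.4874) = 0.226
M(t) = 1 - 0.226
M(t) = 0.774

0.774


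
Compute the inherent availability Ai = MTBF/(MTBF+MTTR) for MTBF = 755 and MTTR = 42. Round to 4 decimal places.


MTBF = 755
MTTR = 42
MTBF + MTTR = 797
Ai = 755 / 797
Ai = 0.9473

0.9473


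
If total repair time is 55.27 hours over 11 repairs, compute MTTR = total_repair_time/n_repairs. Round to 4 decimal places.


total_repair_time = 55.27
n_repairs = 11
MTTR = 55.27 / 11
MTTR = 5.0245

5.0245


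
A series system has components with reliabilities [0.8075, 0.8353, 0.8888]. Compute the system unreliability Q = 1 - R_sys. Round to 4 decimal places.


Components: [0.8075, 0.8353, 0.8888]
After component 1: product = 0.8075
After component 2: product = 0.6745
After component 3: product = 0.5995
R_sys = 0.5995
Q = 1 - 0.5995 = 0.4005

0.4005


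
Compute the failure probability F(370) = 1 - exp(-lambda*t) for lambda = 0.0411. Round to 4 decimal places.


lambda = 0.0411, t = 370
lambda * t = 15.207
exp(-15.207) = 0.0
F(t) = 1 - 0.0
F(t) = 1.0

1.0


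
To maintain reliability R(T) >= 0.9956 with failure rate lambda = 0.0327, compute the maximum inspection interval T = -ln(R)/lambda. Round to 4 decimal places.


R_target = 0.9956
lambda = 0.0327
-ln(0.9956) = 0.0044
T = 0.0044 / 0.0327
T = 0.1349

0.1349


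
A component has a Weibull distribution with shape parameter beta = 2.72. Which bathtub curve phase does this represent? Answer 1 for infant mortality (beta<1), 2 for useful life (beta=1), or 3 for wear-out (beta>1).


beta = 2.72
Compare beta to 1:
beta < 1 => infant mortality (phase 1)
beta = 1 => useful life (phase 2)
beta > 1 => wear-out (phase 3)
Since beta = 2.72, this is wear-out (increasing failure rate)
Phase = 3

3


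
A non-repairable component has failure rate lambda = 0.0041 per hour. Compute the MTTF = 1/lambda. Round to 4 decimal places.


lambda = 0.0041
MTTF = 1 / 0.0041
MTTF = 243.9024

243.9024


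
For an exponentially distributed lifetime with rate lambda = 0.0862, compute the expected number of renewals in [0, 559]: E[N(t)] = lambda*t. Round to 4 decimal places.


lambda = 0.0862
t = 559
E[N(t)] = lambda * t
E[N(t)] = 0.0862 * 559
E[N(t)] = 48.1858

48.1858


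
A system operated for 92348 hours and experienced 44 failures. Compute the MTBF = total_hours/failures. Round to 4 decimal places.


total_hours = 92348
failures = 44
MTBF = 92348 / 44
MTBF = 2098.8182

2098.8182


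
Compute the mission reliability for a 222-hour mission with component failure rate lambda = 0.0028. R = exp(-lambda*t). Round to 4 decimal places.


lambda = 0.0028
mission_time = 222
lambda * t = 0.0028 * 222 = 0.6216
R = exp(-0.6216)
R = 0.5371

0.5371


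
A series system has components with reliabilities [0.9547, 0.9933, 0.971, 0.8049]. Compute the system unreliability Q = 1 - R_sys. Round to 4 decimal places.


Components: [0.9547, 0.9933, 0.971, 0.8049]
After component 1: product = 0.9547
After component 2: product = 0.9483
After component 3: product = 0.9208
After component 4: product = 0.7412
R_sys = 0.7412
Q = 1 - 0.7412 = 0.2588

0.2588


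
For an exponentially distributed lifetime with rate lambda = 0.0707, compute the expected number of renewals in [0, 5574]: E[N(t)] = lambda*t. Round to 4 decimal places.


lambda = 0.0707
t = 5574
E[N(t)] = lambda * t
E[N(t)] = 0.0707 * 5574
E[N(t)] = 394.0818

394.0818


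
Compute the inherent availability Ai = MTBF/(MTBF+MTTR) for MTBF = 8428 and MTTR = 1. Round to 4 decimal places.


MTBF = 8428
MTTR = 1
MTBF + MTTR = 8429
Ai = 8428 / 8429
Ai = 0.9999

0.9999


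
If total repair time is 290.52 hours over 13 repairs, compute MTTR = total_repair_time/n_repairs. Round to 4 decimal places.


total_repair_time = 290.52
n_repairs = 13
MTTR = 290.52 / 13
MTTR = 22.3477

22.3477


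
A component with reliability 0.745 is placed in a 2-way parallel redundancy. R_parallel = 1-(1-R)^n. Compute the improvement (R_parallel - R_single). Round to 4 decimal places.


R_single = 0.745, n = 2
1 - R_single = 0.255
(1 - R_single)^n = 0.255^2 = 0.065
R_parallel = 1 - 0.065 = 0.935
Improvement = 0.935 - 0.745
Improvement = 0.19

0.19


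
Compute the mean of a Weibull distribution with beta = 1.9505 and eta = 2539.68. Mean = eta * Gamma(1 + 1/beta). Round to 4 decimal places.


beta = 1.9505, eta = 2539.68
1/beta = 0.5127
1 + 1/beta = 1.5127
Gamma(1.5127) = 0.8867
Mean = 2539.68 * 0.8867
Mean = 2251.944

2251.944


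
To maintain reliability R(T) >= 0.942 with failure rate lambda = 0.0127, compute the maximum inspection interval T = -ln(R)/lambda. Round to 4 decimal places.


R_target = 0.942
lambda = 0.0127
-ln(0.942) = 0.0598
T = 0.0598 / 0.0127
T = 4.7047

4.7047


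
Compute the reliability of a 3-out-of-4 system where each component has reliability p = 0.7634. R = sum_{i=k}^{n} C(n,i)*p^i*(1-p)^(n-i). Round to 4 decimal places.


k = 3, n = 4, p = 0.7634
i=3: C(4,3)=4 * 0.7634^3 * 0.2366^1 = 0.421
i=4: C(4,4)=1 * 0.7634^4 * 0.2366^0 = 0.3396
R = sum of terms = 0.7607

0.7607


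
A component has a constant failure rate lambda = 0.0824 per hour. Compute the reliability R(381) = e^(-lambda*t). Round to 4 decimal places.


lambda = 0.0824
t = 381
lambda * t = 31.3944
R(t) = e^(-31.3944)
R(t) = 0.0

0.0


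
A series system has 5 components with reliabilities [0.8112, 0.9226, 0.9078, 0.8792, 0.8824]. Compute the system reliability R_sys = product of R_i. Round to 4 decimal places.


Components: [0.8112, 0.9226, 0.9078, 0.8792, 0.8824]
After component 1 (R=0.8112): product = 0.8112
After component 2 (R=0.9226): product = 0.7484
After component 3 (R=0.9078): product = 0.6794
After component 4 (R=0.8792): product = 0.5973
After component 5 (R=0.8824): product = 0.5271
R_sys = 0.5271

0.5271


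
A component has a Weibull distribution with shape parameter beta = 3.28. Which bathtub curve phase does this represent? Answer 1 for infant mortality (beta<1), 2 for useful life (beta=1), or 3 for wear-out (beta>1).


beta = 3.28
Compare beta to 1:
beta < 1 => infant mortality (phase 1)
beta = 1 => useful life (phase 2)
beta > 1 => wear-out (phase 3)
Since beta = 3.28, this is wear-out (increasing failure rate)
Phase = 3

3


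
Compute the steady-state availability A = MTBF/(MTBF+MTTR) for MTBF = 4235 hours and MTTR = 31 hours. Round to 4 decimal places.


MTBF = 4235
MTTR = 31
MTBF + MTTR = 4266
A = 4235 / 4266
A = 0.9927

0.9927


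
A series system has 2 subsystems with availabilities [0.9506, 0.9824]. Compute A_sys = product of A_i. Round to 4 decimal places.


Subsystems: [0.9506, 0.9824]
After subsystem 1 (A=0.9506): product = 0.9506
After subsystem 2 (A=0.9824): product = 0.9339
A_sys = 0.9339

0.9339


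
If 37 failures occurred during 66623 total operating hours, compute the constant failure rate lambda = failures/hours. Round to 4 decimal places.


failures = 37
total_hours = 66623
lambda = 37 / 66623
lambda = 0.0006

0.0006


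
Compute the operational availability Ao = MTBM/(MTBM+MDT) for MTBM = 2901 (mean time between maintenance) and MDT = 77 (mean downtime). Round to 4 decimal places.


MTBM = 2901
MDT = 77
MTBM + MDT = 2978
Ao = 2901 / 2978
Ao = 0.9741

0.9741


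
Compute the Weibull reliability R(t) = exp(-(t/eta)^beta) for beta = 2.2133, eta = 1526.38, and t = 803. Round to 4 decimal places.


beta = 2.2133, eta = 1526.38, t = 803
t/eta = 803 / 1526.38 = 0.5261
(t/eta)^beta = 0.5261^2.2133 = 0.2413
R(t) = exp(-0.2413)
R(t) = 0.7856

0.7856


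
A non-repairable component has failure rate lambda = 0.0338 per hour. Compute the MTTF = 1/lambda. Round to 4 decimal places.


lambda = 0.0338
MTTF = 1 / 0.0338
MTTF = 29.5858

29.5858


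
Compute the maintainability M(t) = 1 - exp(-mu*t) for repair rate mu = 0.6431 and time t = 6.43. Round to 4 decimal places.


mu = 0.6431, t = 6.43
mu * t = 0.6431 * 6.43 = 4.1351
exp(-4.1351) = 0.016
M(t) = 1 - 0.016
M(t) = 0.984

0.984


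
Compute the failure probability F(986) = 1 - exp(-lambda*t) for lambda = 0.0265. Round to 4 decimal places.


lambda = 0.0265, t = 986
lambda * t = 26.129
exp(-26.129) = 0.0
F(t) = 1 - 0.0
F(t) = 1.0

1.0


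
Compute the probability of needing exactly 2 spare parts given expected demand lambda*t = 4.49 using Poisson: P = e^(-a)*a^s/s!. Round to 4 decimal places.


a = 4.49, s = 2
e^(-a) = e^(-4.49) = 0.0112
a^s = 4.49^2 = 20.1601
s! = 2
P = 0.0112 * 20.1601 / 2
P = 0.1131

0.1131


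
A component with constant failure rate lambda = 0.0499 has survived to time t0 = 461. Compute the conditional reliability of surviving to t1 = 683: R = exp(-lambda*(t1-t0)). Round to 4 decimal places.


lambda = 0.0499
t0 = 461, t1 = 683
t1 - t0 = 222
lambda * (t1-t0) = 0.0499 * 222 = 11.0778
R = exp(-11.0778)
R = 0.0

0.0


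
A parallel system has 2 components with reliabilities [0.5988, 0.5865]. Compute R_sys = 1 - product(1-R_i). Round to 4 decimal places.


Components: [0.5988, 0.5865]
(1 - 0.5988) = 0.4012, running product = 0.4012
(1 - 0.5865) = 0.4135, running product = 0.1659
Product of (1-R_i) = 0.1659
R_sys = 1 - 0.1659 = 0.8341

0.8341


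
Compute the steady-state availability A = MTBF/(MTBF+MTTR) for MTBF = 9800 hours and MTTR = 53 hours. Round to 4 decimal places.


MTBF = 9800
MTTR = 53
MTBF + MTTR = 9853
A = 9800 / 9853
A = 0.9946

0.9946


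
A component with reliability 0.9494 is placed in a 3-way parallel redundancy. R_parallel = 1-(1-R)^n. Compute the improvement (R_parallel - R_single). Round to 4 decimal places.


R_single = 0.9494, n = 3
1 - R_single = 0.0506
(1 - R_single)^n = 0.0506^3 = 0.0001
R_parallel = 1 - 0.0001 = 0.9999
Improvement = 0.9999 - 0.9494
Improvement = 0.0505

0.0505


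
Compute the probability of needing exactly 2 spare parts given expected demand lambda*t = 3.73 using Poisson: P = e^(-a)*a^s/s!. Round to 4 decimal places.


a = 3.73, s = 2
e^(-a) = e^(-3.73) = 0.024
a^s = 3.73^2 = 13.9129
s! = 2
P = 0.024 * 13.9129 / 2
P = 0.1669

0.1669


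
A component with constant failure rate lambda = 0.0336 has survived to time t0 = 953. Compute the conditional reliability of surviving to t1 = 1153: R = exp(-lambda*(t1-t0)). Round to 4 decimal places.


lambda = 0.0336
t0 = 953, t1 = 1153
t1 - t0 = 200
lambda * (t1-t0) = 0.0336 * 200 = 6.72
R = exp(-6.72)
R = 0.0012

0.0012


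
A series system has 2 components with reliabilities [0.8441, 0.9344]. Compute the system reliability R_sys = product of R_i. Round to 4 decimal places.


Components: [0.8441, 0.9344]
After component 1 (R=0.8441): product = 0.8441
After component 2 (R=0.9344): product = 0.7887
R_sys = 0.7887

0.7887


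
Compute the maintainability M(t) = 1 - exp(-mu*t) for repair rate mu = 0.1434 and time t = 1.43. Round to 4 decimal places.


mu = 0.1434, t = 1.43
mu * t = 0.1434 * 1.43 = 0.2051
exp(-0.2051) = 0.8146
M(t) = 1 - 0.8146
M(t) = 0.1854

0.1854


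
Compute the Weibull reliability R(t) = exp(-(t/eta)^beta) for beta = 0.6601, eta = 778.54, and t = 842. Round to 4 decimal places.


beta = 0.6601, eta = 778.54, t = 842
t/eta = 842 / 778.54 = 1.0815
(t/eta)^beta = 1.0815^0.6601 = 1.0531
R(t) = exp(-1.0531)
R(t) = 0.3489

0.3489


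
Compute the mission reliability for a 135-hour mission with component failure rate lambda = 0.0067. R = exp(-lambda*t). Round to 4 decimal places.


lambda = 0.0067
mission_time = 135
lambda * t = 0.0067 * 135 = 0.9045
R = exp(-0.9045)
R = 0.4047

0.4047


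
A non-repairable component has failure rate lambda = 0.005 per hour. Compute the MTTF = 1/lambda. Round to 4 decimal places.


lambda = 0.005
MTTF = 1 / 0.005
MTTF = 200.0

200.0


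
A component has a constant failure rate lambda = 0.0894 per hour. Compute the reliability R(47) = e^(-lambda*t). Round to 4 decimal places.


lambda = 0.0894
t = 47
lambda * t = 4.2018
R(t) = e^(-4.2018)
R(t) = 0.015

0.015


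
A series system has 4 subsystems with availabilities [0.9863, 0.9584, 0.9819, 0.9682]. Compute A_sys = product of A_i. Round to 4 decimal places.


Subsystems: [0.9863, 0.9584, 0.9819, 0.9682]
After subsystem 1 (A=0.9863): product = 0.9863
After subsystem 2 (A=0.9584): product = 0.9453
After subsystem 3 (A=0.9819): product = 0.9282
After subsystem 4 (A=0.9682): product = 0.8986
A_sys = 0.8986

0.8986


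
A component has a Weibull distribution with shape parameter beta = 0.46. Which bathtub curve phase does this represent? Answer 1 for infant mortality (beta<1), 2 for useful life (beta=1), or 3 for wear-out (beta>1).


beta = 0.46
Compare beta to 1:
beta < 1 => infant mortality (phase 1)
beta = 1 => useful life (phase 2)
beta > 1 => wear-out (phase 3)
Since beta = 0.46, this is infant mortality (decreasing failure rate)
Phase = 1

1


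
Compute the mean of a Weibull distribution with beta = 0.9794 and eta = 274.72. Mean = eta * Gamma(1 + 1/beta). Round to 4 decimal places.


beta = 0.9794, eta = 274.72
1/beta = 1.021
1 + 1/beta = 2.021
Gamma(2.021) = 1.0091
Mean = 274.72 * 1.0091
Mean = 277.2132

277.2132


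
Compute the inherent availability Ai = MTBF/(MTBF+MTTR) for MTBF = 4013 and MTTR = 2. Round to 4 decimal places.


MTBF = 4013
MTTR = 2
MTBF + MTTR = 4015
Ai = 4013 / 4015
Ai = 0.9995

0.9995


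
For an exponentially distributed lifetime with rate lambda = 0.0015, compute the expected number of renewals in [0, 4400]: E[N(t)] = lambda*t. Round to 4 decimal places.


lambda = 0.0015
t = 4400
E[N(t)] = lambda * t
E[N(t)] = 0.0015 * 4400
E[N(t)] = 6.6

6.6


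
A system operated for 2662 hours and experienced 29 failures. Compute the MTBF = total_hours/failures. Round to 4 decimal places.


total_hours = 2662
failures = 29
MTBF = 2662 / 29
MTBF = 91.7931

91.7931


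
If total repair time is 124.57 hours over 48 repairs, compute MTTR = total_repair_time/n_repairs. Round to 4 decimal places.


total_repair_time = 124.57
n_repairs = 48
MTTR = 124.57 / 48
MTTR = 2.5952

2.5952


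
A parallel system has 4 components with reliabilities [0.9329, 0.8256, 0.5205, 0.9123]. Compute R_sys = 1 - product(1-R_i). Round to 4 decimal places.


Components: [0.9329, 0.8256, 0.5205, 0.9123]
(1 - 0.9329) = 0.0671, running product = 0.0671
(1 - 0.8256) = 0.1744, running product = 0.0117
(1 - 0.5205) = 0.4795, running product = 0.0056
(1 - 0.9123) = 0.0877, running product = 0.0005
Product of (1-R_i) = 0.0005
R_sys = 1 - 0.0005 = 0.9995

0.9995
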